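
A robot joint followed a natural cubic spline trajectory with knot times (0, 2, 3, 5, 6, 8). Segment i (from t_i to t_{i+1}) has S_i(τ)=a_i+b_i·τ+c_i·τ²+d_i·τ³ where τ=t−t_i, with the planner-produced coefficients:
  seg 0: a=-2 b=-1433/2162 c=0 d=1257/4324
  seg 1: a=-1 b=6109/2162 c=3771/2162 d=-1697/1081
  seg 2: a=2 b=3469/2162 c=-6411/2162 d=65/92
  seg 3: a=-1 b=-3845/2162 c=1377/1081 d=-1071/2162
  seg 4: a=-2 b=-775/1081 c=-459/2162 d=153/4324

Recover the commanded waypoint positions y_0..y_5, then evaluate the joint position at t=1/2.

y_0=-2 y_1=-1 y_2=2 y_3=-1 y_4=-2 y_5=-4
S(1/2) = -79391/34592

y_0 = S_0(0) = a_0 = -2
y_1 = S_1(0) = a_1 = -1
y_2 = S_2(0) = a_2 = 2
y_3 = S_3(0) = a_3 = -1
y_4 = S_4(0) = a_4 = -2
y_5 = S_4(2) = -4
t_q=1/2 is in segment 0 (τ=1/2); S_0(τ)=-79391/34592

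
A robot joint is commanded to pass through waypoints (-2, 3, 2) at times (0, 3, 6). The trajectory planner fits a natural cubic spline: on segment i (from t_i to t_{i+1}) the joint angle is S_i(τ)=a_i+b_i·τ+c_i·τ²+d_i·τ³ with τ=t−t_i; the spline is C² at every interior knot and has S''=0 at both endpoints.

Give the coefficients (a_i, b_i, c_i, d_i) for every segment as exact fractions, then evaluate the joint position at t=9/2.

  seg 0: a=-2 b=13/6 c=0 d=-1/18
  seg 1: a=3 b=2/3 c=-1/2 d=1/18
S(9/2) = 49/16

Δ: Δ0=5/3, Δ1=-1/3
row 1: diag=12, rhs=-12; c'=1/4, d'=-1
back: M1=-1
M: M0=0, M1=-1, M2=0
seg 0: a=-2, c=M0/2=0, d=(M1−M0)/(6·3)=-1/18, b=Δ0−h0·(2M0+M1)/6=13/6
seg 1: a=3, c=M1/2=-1/2, d=(M2−M1)/(6·3)=1/18, b=Δ1−h1·(2M1+M2)/6=2/3
t_q=9/2 → seg 1, τ=3/2; S=3+2/3·τ+-1/2·τ²+1/18·τ³=49/16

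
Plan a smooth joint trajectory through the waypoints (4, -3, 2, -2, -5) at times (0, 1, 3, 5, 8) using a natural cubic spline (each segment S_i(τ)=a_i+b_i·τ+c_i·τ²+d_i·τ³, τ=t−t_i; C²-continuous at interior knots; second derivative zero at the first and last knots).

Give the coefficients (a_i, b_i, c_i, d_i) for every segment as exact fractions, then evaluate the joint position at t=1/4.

Δ: Δ0=-7, Δ1=5/2, Δ2=-2, Δ3=-1
row 1: diag=6, rhs=57; c'=1/3, d'=19/2
row 2: denom=8−2·1/3=22/3; d'=(-27−2·19/2)/(22/3)=-69/11
row 3: denom=10−2·3/11=104/11; d'=(6−2·-69/11)/(104/11)=51/26
back: M3=51/26
back: M2=-69/11−3/11·51/26=-177/26
back: M1=19/2−1/3·-177/26=153/13
M: M0=0, M1=153/13, M2=-177/26, M3=51/26, M4=0
seg 0: a=4, c=M0/2=0, d=(M1−M0)/(6·1)=51/26, b=Δ0−h0·(2M0+M1)/6=-233/26
seg 1: a=-3, c=M1/2=153/26, d=(M2−M1)/(6·2)=-161/104, b=Δ1−h1·(2M1+M2)/6=-40/13
seg 2: a=2, c=M2/2=-177/52, d=(M3−M2)/(6·2)=19/26, b=Δ2−h2·(2M2+M3)/6=49/26
seg 3: a=-2, c=M3/2=51/52, d=(M4−M3)/(6·3)=-17/156, b=Δ3−h3·(2M3+M4)/6=-77/26
t_q=1/4 → seg 0, τ=1/4; S=4+-233/26·τ+0·τ²+51/26·τ³=2979/1664

  seg 0: a=4 b=-233/26 c=0 d=51/26
  seg 1: a=-3 b=-40/13 c=153/26 d=-161/104
  seg 2: a=2 b=49/26 c=-177/52 d=19/26
  seg 3: a=-2 b=-77/26 c=51/52 d=-17/156
S(1/4) = 2979/1664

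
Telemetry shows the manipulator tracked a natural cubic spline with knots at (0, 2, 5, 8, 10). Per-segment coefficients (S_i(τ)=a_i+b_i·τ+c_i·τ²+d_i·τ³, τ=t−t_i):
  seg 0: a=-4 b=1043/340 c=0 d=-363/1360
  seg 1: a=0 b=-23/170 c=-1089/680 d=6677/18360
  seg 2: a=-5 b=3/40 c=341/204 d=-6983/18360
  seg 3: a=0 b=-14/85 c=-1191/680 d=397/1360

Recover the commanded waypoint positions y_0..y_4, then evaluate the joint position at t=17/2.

y_0=-4 y_1=0 y_2=-5 y_3=0 y_4=-5
S(17/2) = -5263/10880

y_0 = S_0(0) = a_0 = -4
y_1 = S_1(0) = a_1 = 0
y_2 = S_2(0) = a_2 = -5
y_3 = S_3(0) = a_3 = 0
y_4 = S_3(2) = -5
t_q=17/2 is in segment 3 (τ=1/2); S_3(τ)=-5263/10880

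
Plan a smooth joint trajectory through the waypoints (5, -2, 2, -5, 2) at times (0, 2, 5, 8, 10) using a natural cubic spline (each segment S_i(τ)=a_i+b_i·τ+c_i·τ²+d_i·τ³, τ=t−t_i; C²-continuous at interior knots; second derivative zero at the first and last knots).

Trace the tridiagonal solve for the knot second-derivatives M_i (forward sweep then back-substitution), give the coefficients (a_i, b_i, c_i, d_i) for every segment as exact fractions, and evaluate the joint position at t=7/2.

Δ: Δ0=-7/2, Δ1=4/3, Δ2=-7/3, Δ3=7/2
row 1: diag=10, rhs=29; c'=3/10, d'=29/10
row 2: denom=12−3·3/10=111/10; d'=(-22−3·29/10)/(111/10)=-307/111
row 3: denom=10−3·10/37=340/37; d'=(35−3·-307/111)/(340/37)=801/170
back: M3=801/170
back: M2=-307/111−10/37·801/170=-206/51
back: M1=29/10−3/10·-206/51=699/170
M: M0=0, M1=699/170, M2=-206/51, M3=801/170, M4=0
seg 0: a=5, c=M0/2=0, d=(M1−M0)/(6·2)=233/680, b=Δ0−h0·(2M0+M1)/6=-414/85
seg 1: a=-2, c=M1/2=699/340, d=(M2−M1)/(6·3)=-4157/9180, b=Δ1−h1·(2M1+M2)/6=-129/170
seg 2: a=2, c=M2/2=-103/51, d=(M3−M2)/(6·3)=4463/9180, b=Δ2−h2·(2M2+M3)/6=-13/20
seg 3: a=-5, c=M3/2=801/340, d=(M4−M3)/(6·2)=-267/680, b=Δ3−h3·(2M3+M4)/6=61/170
t_q=7/2 → seg 1, τ=3/2; S=-2+-129/170·τ+699/340·τ²+-4157/9180·τ³=-111/2720

  seg 0: a=5 b=-414/85 c=0 d=233/680
  seg 1: a=-2 b=-129/170 c=699/340 d=-4157/9180
  seg 2: a=2 b=-13/20 c=-103/51 d=4463/9180
  seg 3: a=-5 b=61/170 c=801/340 d=-267/680
S(7/2) = -111/2720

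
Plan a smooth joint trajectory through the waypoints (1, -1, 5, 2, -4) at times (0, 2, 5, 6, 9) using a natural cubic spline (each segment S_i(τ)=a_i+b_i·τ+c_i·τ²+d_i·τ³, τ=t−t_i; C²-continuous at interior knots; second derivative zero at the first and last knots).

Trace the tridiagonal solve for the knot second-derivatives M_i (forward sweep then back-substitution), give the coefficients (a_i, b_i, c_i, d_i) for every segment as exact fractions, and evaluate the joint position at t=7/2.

  seg 0: a=1 b=-197/93 c=0 d=26/93
  seg 1: a=-1 b=115/93 c=52/31 d=-397/837
  seg 2: a=5 b=-140/93 c=-241/93 d=34/31
  seg 3: a=2 b=-316/93 c=65/93 d=-65/837
S(7/2) = 751/248

Δ: Δ0=-1, Δ1=2, Δ2=-3, Δ3=-2
row 1: diag=10, rhs=18; c'=3/10, d'=9/5
row 2: denom=8−3·3/10=71/10; d'=(-30−3·9/5)/(71/10)=-354/71
row 3: denom=8−1·10/71=558/71; d'=(6−1·-354/71)/(558/71)=130/93
back: M3=130/93
back: M2=-354/71−10/71·130/93=-482/93
back: M1=9/5−3/10·-482/93=104/31
M: M0=0, M1=104/31, M2=-482/93, M3=130/93, M4=0
seg 0: a=1, c=M0/2=0, d=(M1−M0)/(6·2)=26/93, b=Δ0−h0·(2M0+M1)/6=-197/93
seg 1: a=-1, c=M1/2=52/31, d=(M2−M1)/(6·3)=-397/837, b=Δ1−h1·(2M1+M2)/6=115/93
seg 2: a=5, c=M2/2=-241/93, d=(M3−M2)/(6·1)=34/31, b=Δ2−h2·(2M2+M3)/6=-140/93
seg 3: a=2, c=M3/2=65/93, d=(M4−M3)/(6·3)=-65/837, b=Δ3−h3·(2M3+M4)/6=-316/93
t_q=7/2 → seg 1, τ=3/2; S=-1+115/93·τ+52/31·τ²+-397/837·τ³=751/248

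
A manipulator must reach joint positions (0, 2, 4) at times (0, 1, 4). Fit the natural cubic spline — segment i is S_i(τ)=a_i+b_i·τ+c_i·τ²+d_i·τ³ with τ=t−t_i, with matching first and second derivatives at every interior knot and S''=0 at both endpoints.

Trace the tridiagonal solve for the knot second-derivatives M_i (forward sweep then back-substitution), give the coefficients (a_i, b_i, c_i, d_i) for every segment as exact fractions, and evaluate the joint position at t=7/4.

  seg 0: a=0 b=13/6 c=0 d=-1/6
  seg 1: a=2 b=5/3 c=-1/2 d=1/18
S(7/4) = 383/128

Δ: Δ0=2, Δ1=2/3
row 1: diag=8, rhs=-8; c'=3/8, d'=-1
back: M1=-1
M: M0=0, M1=-1, M2=0
seg 0: a=0, c=M0/2=0, d=(M1−M0)/(6·1)=-1/6, b=Δ0−h0·(2M0+M1)/6=13/6
seg 1: a=2, c=M1/2=-1/2, d=(M2−M1)/(6·3)=1/18, b=Δ1−h1·(2M1+M2)/6=5/3
t_q=7/4 → seg 1, τ=3/4; S=2+5/3·τ+-1/2·τ²+1/18·τ³=383/128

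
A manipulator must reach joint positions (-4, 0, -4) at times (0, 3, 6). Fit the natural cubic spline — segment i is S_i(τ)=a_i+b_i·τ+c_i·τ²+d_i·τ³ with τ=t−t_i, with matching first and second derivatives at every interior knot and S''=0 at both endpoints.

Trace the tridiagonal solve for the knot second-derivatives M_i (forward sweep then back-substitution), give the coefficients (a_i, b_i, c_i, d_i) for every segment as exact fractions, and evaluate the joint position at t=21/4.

  seg 0: a=-4 b=2 c=0 d=-2/27
  seg 1: a=0 b=0 c=-2/3 d=2/27
S(21/4) = -81/32

Δ: Δ0=4/3, Δ1=-4/3
row 1: diag=12, rhs=-16; c'=1/4, d'=-4/3
back: M1=-4/3
M: M0=0, M1=-4/3, M2=0
seg 0: a=-4, c=M0/2=0, d=(M1−M0)/(6·3)=-2/27, b=Δ0−h0·(2M0+M1)/6=2
seg 1: a=0, c=M1/2=-2/3, d=(M2−M1)/(6·3)=2/27, b=Δ1−h1·(2M1+M2)/6=0
t_q=21/4 → seg 1, τ=9/4; S=0+0·τ+-2/3·τ²+2/27·τ³=-81/32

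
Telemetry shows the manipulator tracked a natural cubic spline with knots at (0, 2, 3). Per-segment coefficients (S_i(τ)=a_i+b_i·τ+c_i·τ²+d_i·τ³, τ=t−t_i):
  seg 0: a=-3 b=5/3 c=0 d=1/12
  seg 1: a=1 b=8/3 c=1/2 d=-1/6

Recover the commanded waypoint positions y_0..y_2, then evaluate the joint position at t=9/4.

y_0=-3 y_1=1 y_2=4
S(9/4) = 217/128

y_0 = S_0(0) = a_0 = -3
y_1 = S_1(0) = a_1 = 1
y_2 = S_1(1) = 4
t_q=9/4 is in segment 1 (τ=1/4); S_1(τ)=217/128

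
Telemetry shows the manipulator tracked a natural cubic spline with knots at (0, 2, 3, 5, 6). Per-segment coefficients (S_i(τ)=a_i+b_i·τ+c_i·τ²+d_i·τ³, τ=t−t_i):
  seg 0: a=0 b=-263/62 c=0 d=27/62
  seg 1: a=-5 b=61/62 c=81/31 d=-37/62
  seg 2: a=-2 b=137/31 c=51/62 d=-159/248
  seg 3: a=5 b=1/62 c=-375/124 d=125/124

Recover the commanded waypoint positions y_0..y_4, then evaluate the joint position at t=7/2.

y_0 = S_0(0) = a_0 = 0
y_1 = S_1(0) = a_1 = -5
y_2 = S_2(0) = a_2 = -2
y_3 = S_3(0) = a_3 = 5
y_4 = S_3(1) = 3
t_q=7/2 is in segment 2 (τ=1/2); S_2(τ)=665/1984

y_0=0 y_1=-5 y_2=-2 y_3=5 y_4=3
S(7/2) = 665/1984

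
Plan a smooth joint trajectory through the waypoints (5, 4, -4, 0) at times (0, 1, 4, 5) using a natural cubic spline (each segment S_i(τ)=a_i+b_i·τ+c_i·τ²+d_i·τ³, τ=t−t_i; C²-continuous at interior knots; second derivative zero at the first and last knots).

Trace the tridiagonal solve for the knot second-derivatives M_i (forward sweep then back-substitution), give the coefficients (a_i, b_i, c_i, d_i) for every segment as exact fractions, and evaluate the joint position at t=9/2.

Δ: Δ0=-1, Δ1=-8/3, Δ2=4
row 1: diag=8, rhs=-10; c'=3/8, d'=-5/4
row 2: denom=8−3·3/8=55/8; d'=(40−3·-5/4)/(55/8)=70/11
back: M2=70/11
back: M1=-5/4−3/8·70/11=-40/11
M: M0=0, M1=-40/11, M2=70/11, M3=0
seg 0: a=5, c=M0/2=0, d=(M1−M0)/(6·1)=-20/33, b=Δ0−h0·(2M0+M1)/6=-13/33
seg 1: a=4, c=M1/2=-20/11, d=(M2−M1)/(6·3)=5/9, b=Δ1−h1·(2M1+M2)/6=-73/33
seg 2: a=-4, c=M2/2=35/11, d=(M3−M2)/(6·1)=-35/33, b=Δ2−h2·(2M2+M3)/6=62/33
t_q=9/2 → seg 2, τ=1/2; S=-4+62/33·τ+35/11·τ²+-35/33·τ³=-211/88

  seg 0: a=5 b=-13/33 c=0 d=-20/33
  seg 1: a=4 b=-73/33 c=-20/11 d=5/9
  seg 2: a=-4 b=62/33 c=35/11 d=-35/33
S(9/2) = -211/88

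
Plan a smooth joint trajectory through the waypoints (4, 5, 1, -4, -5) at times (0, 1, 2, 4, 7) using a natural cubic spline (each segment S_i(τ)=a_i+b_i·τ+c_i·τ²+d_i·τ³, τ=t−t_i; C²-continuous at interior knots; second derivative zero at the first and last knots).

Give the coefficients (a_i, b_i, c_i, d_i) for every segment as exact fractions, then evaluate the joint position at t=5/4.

Δ: Δ0=1, Δ1=-4, Δ2=-5/2, Δ3=-1/3
row 1: diag=4, rhs=-30; c'=1/4, d'=-15/2
row 2: denom=6−1·1/4=23/4; d'=(9−1·-15/2)/(23/4)=66/23
row 3: denom=10−2·8/23=214/23; d'=(13−2·66/23)/(214/23)=167/214
back: M3=167/214
back: M2=66/23−8/23·167/214=278/107
back: M1=-15/2−1/4·278/107=-872/107
M: M0=0, M1=-872/107, M2=278/107, M3=167/214, M4=0
seg 0: a=4, c=M0/2=0, d=(M1−M0)/(6·1)=-436/321, b=Δ0−h0·(2M0+M1)/6=757/321
seg 1: a=5, c=M1/2=-436/107, d=(M2−M1)/(6·1)=575/321, b=Δ1−h1·(2M1+M2)/6=-551/321
seg 2: a=1, c=M2/2=139/107, d=(M3−M2)/(6·2)=-389/2568, b=Δ2−h2·(2M2+M3)/6=-1442/321
seg 3: a=-4, c=M3/2=167/428, d=(M4−M3)/(6·3)=-167/3852, b=Δ3−h3·(2M3+M4)/6=-715/642
t_q=5/4 → seg 1, τ=1/4; S=5+-551/321·τ+-436/107·τ²+575/321·τ³=29749/6848

  seg 0: a=4 b=757/321 c=0 d=-436/321
  seg 1: a=5 b=-551/321 c=-436/107 d=575/321
  seg 2: a=1 b=-1442/321 c=139/107 d=-389/2568
  seg 3: a=-4 b=-715/642 c=167/428 d=-167/3852
S(5/4) = 29749/6848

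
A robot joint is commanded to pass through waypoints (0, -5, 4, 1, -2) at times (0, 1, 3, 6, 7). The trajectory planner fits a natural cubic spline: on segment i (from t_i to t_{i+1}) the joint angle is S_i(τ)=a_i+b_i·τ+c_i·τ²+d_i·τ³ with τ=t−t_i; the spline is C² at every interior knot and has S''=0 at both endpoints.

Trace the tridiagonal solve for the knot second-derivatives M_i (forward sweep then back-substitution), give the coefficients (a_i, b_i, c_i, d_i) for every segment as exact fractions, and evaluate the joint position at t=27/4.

  seg 0: a=0 b=-5441/788 c=0 d=1501/788
  seg 1: a=-5 b=-469/394 c=4503/788 d=-2261/1576
  seg 2: a=4 b=877/197 c=-570/197 d=212/591
  seg 3: a=1 b=-635/197 c=66/197 d=-22/197
S(27/4) = -8045/6304

Δ: Δ0=-5, Δ1=9/2, Δ2=-1, Δ3=-3
row 1: diag=6, rhs=57; c'=1/3, d'=19/2
row 2: denom=10−2·1/3=28/3; d'=(-33−2·19/2)/(28/3)=-39/7
row 3: denom=8−3·9/28=197/28; d'=(-12−3·-39/7)/(197/28)=132/197
back: M3=132/197
back: M2=-39/7−9/28·132/197=-1140/197
back: M1=19/2−1/3·-1140/197=4503/394
M: M0=0, M1=4503/394, M2=-1140/197, M3=132/197, M4=0
seg 0: a=0, c=M0/2=0, d=(M1−M0)/(6·1)=1501/788, b=Δ0−h0·(2M0+M1)/6=-5441/788
seg 1: a=-5, c=M1/2=4503/788, d=(M2−M1)/(6·2)=-2261/1576, b=Δ1−h1·(2M1+M2)/6=-469/394
seg 2: a=4, c=M2/2=-570/197, d=(M3−M2)/(6·3)=212/591, b=Δ2−h2·(2M2+M3)/6=877/197
seg 3: a=1, c=M3/2=66/197, d=(M4−M3)/(6·1)=-22/197, b=Δ3−h3·(2M3+M4)/6=-635/197
t_q=27/4 → seg 3, τ=3/4; S=1+-635/197·τ+66/197·τ²+-22/197·τ³=-8045/6304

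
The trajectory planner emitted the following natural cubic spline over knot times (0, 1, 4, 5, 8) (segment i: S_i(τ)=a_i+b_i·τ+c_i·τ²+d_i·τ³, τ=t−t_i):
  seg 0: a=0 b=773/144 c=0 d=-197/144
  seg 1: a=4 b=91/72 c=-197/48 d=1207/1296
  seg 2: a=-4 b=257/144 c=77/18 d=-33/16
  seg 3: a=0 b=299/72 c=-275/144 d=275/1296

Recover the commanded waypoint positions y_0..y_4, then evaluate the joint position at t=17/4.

y_0=0 y_1=4 y_2=-4 y_3=0 y_4=1
S(17/4) = -10195/3072

y_0 = S_0(0) = a_0 = 0
y_1 = S_1(0) = a_1 = 4
y_2 = S_2(0) = a_2 = -4
y_3 = S_3(0) = a_3 = 0
y_4 = S_3(3) = 1
t_q=17/4 is in segment 2 (τ=1/4); S_2(τ)=-10195/3072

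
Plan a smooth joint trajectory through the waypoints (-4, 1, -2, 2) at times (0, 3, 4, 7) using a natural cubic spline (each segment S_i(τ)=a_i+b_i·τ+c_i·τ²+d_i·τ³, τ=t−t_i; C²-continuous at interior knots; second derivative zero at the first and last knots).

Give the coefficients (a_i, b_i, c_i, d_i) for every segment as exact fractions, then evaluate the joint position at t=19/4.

Δ: Δ0=5/3, Δ1=-3, Δ2=4/3
row 1: diag=8, rhs=-28; c'=1/8, d'=-7/2
row 2: denom=8−1·1/8=63/8; d'=(26−1·-7/2)/(63/8)=236/63
back: M2=236/63
back: M1=-7/2−1/8·236/63=-250/63
M: M0=0, M1=-250/63, M2=236/63, M3=0
seg 0: a=-4, c=M0/2=0, d=(M1−M0)/(6·3)=-125/567, b=Δ0−h0·(2M0+M1)/6=230/63
seg 1: a=1, c=M1/2=-125/63, d=(M2−M1)/(6·1)=9/7, b=Δ1−h1·(2M1+M2)/6=-145/63
seg 2: a=-2, c=M2/2=118/63, d=(M3−M2)/(6·3)=-118/567, b=Δ2−h2·(2M2+M3)/6=-152/63
t_q=19/4 → seg 2, τ=3/4; S=-2+-152/63·τ+118/63·τ²+-118/567·τ³=-91/32

  seg 0: a=-4 b=230/63 c=0 d=-125/567
  seg 1: a=1 b=-145/63 c=-125/63 d=9/7
  seg 2: a=-2 b=-152/63 c=118/63 d=-118/567
S(19/4) = -91/32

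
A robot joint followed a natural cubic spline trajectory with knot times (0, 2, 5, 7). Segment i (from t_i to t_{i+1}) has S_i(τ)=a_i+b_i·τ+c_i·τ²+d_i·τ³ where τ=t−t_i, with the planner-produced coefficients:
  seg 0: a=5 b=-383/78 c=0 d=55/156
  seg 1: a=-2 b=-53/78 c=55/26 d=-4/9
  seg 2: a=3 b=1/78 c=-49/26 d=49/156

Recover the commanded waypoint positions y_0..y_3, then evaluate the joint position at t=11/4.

y_0=5 y_1=-2 y_2=3 y_3=-2
S(11/4) = -627/416

y_0 = S_0(0) = a_0 = 5
y_1 = S_1(0) = a_1 = -2
y_2 = S_2(0) = a_2 = 3
y_3 = S_2(2) = -2
t_q=11/4 is in segment 1 (τ=3/4); S_1(τ)=-627/416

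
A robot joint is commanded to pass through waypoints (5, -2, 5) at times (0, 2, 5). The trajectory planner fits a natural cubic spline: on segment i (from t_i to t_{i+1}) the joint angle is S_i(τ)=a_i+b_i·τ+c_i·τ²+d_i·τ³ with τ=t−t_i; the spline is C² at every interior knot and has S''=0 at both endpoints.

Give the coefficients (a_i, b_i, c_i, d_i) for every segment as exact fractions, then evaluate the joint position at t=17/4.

  seg 0: a=5 b=-14/3 c=0 d=7/24
  seg 1: a=-2 b=-7/6 c=7/4 d=-7/36
S(17/4) = 517/256

Δ: Δ0=-7/2, Δ1=7/3
row 1: diag=10, rhs=35; c'=3/10, d'=7/2
back: M1=7/2
M: M0=0, M1=7/2, M2=0
seg 0: a=5, c=M0/2=0, d=(M1−M0)/(6·2)=7/24, b=Δ0−h0·(2M0+M1)/6=-14/3
seg 1: a=-2, c=M1/2=7/4, d=(M2−M1)/(6·3)=-7/36, b=Δ1−h1·(2M1+M2)/6=-7/6
t_q=17/4 → seg 1, τ=9/4; S=-2+-7/6·τ+7/4·τ²+-7/36·τ³=517/256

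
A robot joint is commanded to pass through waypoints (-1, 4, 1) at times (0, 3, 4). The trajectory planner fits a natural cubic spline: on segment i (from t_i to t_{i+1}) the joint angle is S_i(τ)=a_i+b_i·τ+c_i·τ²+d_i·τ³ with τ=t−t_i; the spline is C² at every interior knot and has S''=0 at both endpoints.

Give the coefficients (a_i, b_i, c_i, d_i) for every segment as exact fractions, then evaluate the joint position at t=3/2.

  seg 0: a=-1 b=41/12 c=0 d=-7/36
  seg 1: a=4 b=-11/6 c=-7/4 d=7/12
S(3/2) = 111/32

Δ: Δ0=5/3, Δ1=-3
row 1: diag=8, rhs=-28; c'=1/8, d'=-7/2
back: M1=-7/2
M: M0=0, M1=-7/2, M2=0
seg 0: a=-1, c=M0/2=0, d=(M1−M0)/(6·3)=-7/36, b=Δ0−h0·(2M0+M1)/6=41/12
seg 1: a=4, c=M1/2=-7/4, d=(M2−M1)/(6·1)=7/12, b=Δ1−h1·(2M1+M2)/6=-11/6
t_q=3/2 → seg 0, τ=3/2; S=-1+41/12·τ+0·τ²+-7/36·τ³=111/32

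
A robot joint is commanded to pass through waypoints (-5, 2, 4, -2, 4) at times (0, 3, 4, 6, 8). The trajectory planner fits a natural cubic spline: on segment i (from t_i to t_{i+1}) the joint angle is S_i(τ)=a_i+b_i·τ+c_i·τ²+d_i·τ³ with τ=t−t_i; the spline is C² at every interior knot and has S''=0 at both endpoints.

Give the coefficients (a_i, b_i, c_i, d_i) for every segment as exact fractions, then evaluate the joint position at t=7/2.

Δ: Δ0=7/3, Δ1=2, Δ2=-3, Δ3=3
row 1: diag=8, rhs=-2; c'=1/8, d'=-1/4
row 2: denom=6−1·1/8=47/8; d'=(-30−1·-1/4)/(47/8)=-238/47
row 3: denom=8−2·16/47=344/47; d'=(36−2·-238/47)/(344/47)=271/43
back: M3=271/43
back: M2=-238/47−16/47·271/43=-310/43
back: M1=-1/4−1/8·-310/43=28/43
M: M0=0, M1=28/43, M2=-310/43, M3=271/43, M4=0
seg 0: a=-5, c=M0/2=0, d=(M1−M0)/(6·3)=14/387, b=Δ0−h0·(2M0+M1)/6=259/129
seg 1: a=2, c=M1/2=14/43, d=(M2−M1)/(6·1)=-169/129, b=Δ1−h1·(2M1+M2)/6=385/129
seg 2: a=4, c=M2/2=-155/43, d=(M3−M2)/(6·2)=581/516, b=Δ2−h2·(2M2+M3)/6=-38/129
seg 3: a=-2, c=M3/2=271/86, d=(M4−M3)/(6·2)=-271/516, b=Δ3−h3·(2M3+M4)/6=-155/129
t_q=7/2 → seg 1, τ=1/2; S=2+385/129·τ+14/43·τ²+-169/129·τ³=1173/344

  seg 0: a=-5 b=259/129 c=0 d=14/387
  seg 1: a=2 b=385/129 c=14/43 d=-169/129
  seg 2: a=4 b=-38/129 c=-155/43 d=581/516
  seg 3: a=-2 b=-155/129 c=271/86 d=-271/516
S(7/2) = 1173/344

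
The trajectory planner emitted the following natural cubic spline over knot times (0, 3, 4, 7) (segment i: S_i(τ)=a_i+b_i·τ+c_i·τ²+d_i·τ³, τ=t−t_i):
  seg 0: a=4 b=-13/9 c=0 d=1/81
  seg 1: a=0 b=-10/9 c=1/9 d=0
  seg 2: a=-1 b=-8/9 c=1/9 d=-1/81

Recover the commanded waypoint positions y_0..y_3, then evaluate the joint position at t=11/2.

y_0 = S_0(0) = a_0 = 4
y_1 = S_1(0) = a_1 = 0
y_2 = S_2(0) = a_2 = -1
y_3 = S_2(3) = -3
t_q=11/2 is in segment 2 (τ=3/2); S_2(τ)=-17/8

y_0=4 y_1=0 y_2=-1 y_3=-3
S(11/2) = -17/8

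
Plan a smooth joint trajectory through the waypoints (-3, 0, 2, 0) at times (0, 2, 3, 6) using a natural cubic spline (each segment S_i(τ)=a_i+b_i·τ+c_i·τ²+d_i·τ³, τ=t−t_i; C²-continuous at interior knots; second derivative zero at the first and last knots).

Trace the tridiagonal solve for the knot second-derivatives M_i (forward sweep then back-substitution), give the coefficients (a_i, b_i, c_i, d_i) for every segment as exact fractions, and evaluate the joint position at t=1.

  seg 0: a=-3 b=343/282 c=0 d=10/141
  seg 1: a=0 b=583/282 c=20/47 d=-139/282
  seg 2: a=2 b=203/141 c=-99/94 d=11/94
S(1) = -161/94

Δ: Δ0=3/2, Δ1=2, Δ2=-2/3
row 1: diag=6, rhs=3; c'=1/6, d'=1/2
row 2: denom=8−1·1/6=47/6; d'=(-16−1·1/2)/(47/6)=-99/47
back: M2=-99/47
back: M1=1/2−1/6·-99/47=40/47
M: M0=0, M1=40/47, M2=-99/47, M3=0
seg 0: a=-3, c=M0/2=0, d=(M1−M0)/(6·2)=10/141, b=Δ0−h0·(2M0+M1)/6=343/282
seg 1: a=0, c=M1/2=20/47, d=(M2−M1)/(6·1)=-139/282, b=Δ1−h1·(2M1+M2)/6=583/282
seg 2: a=2, c=M2/2=-99/94, d=(M3−M2)/(6·3)=11/94, b=Δ2−h2·(2M2+M3)/6=203/141
t_q=1 → seg 0, τ=1; S=-3+343/282·τ+0·τ²+10/141·τ³=-161/94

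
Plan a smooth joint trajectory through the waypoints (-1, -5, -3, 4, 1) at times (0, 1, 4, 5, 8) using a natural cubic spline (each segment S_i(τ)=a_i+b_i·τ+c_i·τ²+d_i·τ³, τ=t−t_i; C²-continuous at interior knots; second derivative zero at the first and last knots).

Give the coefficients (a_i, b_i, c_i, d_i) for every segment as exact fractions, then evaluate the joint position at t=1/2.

Δ: Δ0=-4, Δ1=2/3, Δ2=7, Δ3=-1
row 1: diag=8, rhs=28; c'=3/8, d'=7/2
row 2: denom=8−3·3/8=55/8; d'=(38−3·7/2)/(55/8)=4
row 3: denom=8−1·8/55=432/55; d'=(-48−1·4)/(432/55)=-715/108
back: M3=-715/108
back: M2=4−8/55·-715/108=134/27
back: M1=7/2−3/8·134/27=59/36
M: M0=0, M1=59/36, M2=134/27, M3=-715/108, M4=0
seg 0: a=-1, c=M0/2=0, d=(M1−M0)/(6·1)=59/216, b=Δ0−h0·(2M0+M1)/6=-923/216
seg 1: a=-5, c=M1/2=59/72, d=(M2−M1)/(6·3)=359/1944, b=Δ1−h1·(2M1+M2)/6=-373/108
seg 2: a=-3, c=M2/2=67/27, d=(M3−M2)/(6·1)=-139/72, b=Δ2−h2·(2M2+M3)/6=1393/216
seg 3: a=4, c=M3/2=-715/216, d=(M4−M3)/(6·3)=715/1944, b=Δ3−h3·(2M3+M4)/6=607/108
t_q=1/2 → seg 0, τ=1/2; S=-1+-923/216·τ+0·τ²+59/216·τ³=-1787/576

  seg 0: a=-1 b=-923/216 c=0 d=59/216
  seg 1: a=-5 b=-373/108 c=59/72 d=359/1944
  seg 2: a=-3 b=1393/216 c=67/27 d=-139/72
  seg 3: a=4 b=607/108 c=-715/216 d=715/1944
S(1/2) = -1787/576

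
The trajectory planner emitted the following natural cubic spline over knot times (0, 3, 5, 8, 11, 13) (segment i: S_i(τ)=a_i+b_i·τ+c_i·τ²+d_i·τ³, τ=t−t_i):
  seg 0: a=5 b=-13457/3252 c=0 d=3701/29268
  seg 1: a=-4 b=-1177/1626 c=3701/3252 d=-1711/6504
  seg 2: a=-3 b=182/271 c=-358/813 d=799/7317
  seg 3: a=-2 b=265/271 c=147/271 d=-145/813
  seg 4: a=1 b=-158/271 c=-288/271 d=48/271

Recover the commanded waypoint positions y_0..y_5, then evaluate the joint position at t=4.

y_0=5 y_1=-4 y_2=-3 y_3=-2 y_4=1 y_5=-3
S(4) = -25033/6504

y_0 = S_0(0) = a_0 = 5
y_1 = S_1(0) = a_1 = -4
y_2 = S_2(0) = a_2 = -3
y_3 = S_3(0) = a_3 = -2
y_4 = S_4(0) = a_4 = 1
y_5 = S_4(2) = -3
t_q=4 is in segment 1 (τ=1); S_1(τ)=-25033/6504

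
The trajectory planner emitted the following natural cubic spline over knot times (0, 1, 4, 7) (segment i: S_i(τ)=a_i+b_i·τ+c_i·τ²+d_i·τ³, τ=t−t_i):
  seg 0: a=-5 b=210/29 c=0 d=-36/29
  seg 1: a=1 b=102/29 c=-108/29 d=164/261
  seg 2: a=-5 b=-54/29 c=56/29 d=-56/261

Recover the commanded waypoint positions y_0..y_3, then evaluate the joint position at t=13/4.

y_0 = S_0(0) = a_0 = -5
y_1 = S_1(0) = a_1 = 1
y_2 = S_2(0) = a_2 = -5
y_3 = S_2(3) = 1
t_q=13/4 is in segment 1 (τ=9/4); S_1(τ)=-1291/464

y_0=-5 y_1=1 y_2=-5 y_3=1
S(13/4) = -1291/464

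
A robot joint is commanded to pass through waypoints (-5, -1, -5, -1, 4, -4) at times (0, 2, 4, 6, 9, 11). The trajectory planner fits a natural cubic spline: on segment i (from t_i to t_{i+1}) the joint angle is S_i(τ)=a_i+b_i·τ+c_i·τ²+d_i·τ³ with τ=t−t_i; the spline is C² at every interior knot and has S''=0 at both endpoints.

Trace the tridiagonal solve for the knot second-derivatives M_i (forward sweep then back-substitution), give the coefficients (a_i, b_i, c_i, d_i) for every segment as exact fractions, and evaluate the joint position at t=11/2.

  seg 0: a=-5 b=12848/3855 c=0 d=-2569/7710
  seg 1: a=-1 b=-2566/3855 c=-2569/1285 d=1027/1542
  seg 2: a=-5 b=-2584/3855 c=2566/1285 d=-2551/7710
  seg 3: a=-1 b=12902/3855 c=3/257 d=-2204/11565
  seg 4: a=4 b=-6664/3855 c=-2189/1285 d=2189/7710
S(11/2) = -10811/4112

Δ: Δ0=2, Δ1=-2, Δ2=2, Δ3=5/3, Δ4=-4
row 1: diag=8, rhs=-24; c'=1/4, d'=-3
row 2: denom=8−2·1/4=15/2; d'=(24−2·-3)/(15/2)=4
row 3: denom=10−2·4/15=142/15; d'=(-2−2·4)/(142/15)=-75/71
row 4: denom=10−3·45/142=1285/142; d'=(-34−3·-75/71)/(1285/142)=-4378/1285
back: M4=-4378/1285
back: M3=-75/71−45/142·-4378/1285=6/257
back: M2=4−4/15·6/257=5132/1285
back: M1=-3−1/4·5132/1285=-5138/1285
M: M0=0, M1=-5138/1285, M2=5132/1285, M3=6/257, M4=-4378/1285, M5=0
seg 0: a=-5, c=M0/2=0, d=(M1−M0)/(6·2)=-2569/7710, b=Δ0−h0·(2M0+M1)/6=12848/3855
seg 1: a=-1, c=M1/2=-2569/1285, d=(M2−M1)/(6·2)=1027/1542, b=Δ1−h1·(2M1+M2)/6=-2566/3855
seg 2: a=-5, c=M2/2=2566/1285, d=(M3−M2)/(6·2)=-2551/7710, b=Δ2−h2·(2M2+M3)/6=-2584/3855
seg 3: a=-1, c=M3/2=3/257, d=(M4−M3)/(6·3)=-2204/11565, b=Δ3−h3·(2M3+M4)/6=12902/3855
seg 4: a=4, c=M4/2=-2189/1285, d=(M5−M4)/(6·2)=2189/7710, b=Δ4−h4·(2M4+M5)/6=-6664/3855
t_q=11/2 → seg 2, τ=3/2; S=-5+-2584/3855·τ+2566/1285·τ²+-2551/7710·τ³=-10811/4112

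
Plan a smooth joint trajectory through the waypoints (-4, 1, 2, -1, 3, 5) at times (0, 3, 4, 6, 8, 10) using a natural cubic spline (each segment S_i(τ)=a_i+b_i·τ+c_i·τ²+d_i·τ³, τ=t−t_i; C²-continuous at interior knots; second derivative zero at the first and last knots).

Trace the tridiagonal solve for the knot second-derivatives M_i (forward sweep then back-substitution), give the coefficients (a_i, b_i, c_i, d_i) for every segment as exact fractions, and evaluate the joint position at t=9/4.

Δ: Δ0=5/3, Δ1=1, Δ2=-3/2, Δ3=2, Δ4=1
row 1: diag=8, rhs=-4; c'=1/8, d'=-1/2
row 2: denom=6−1·1/8=47/8; d'=(-15−1·-1/2)/(47/8)=-116/47
row 3: denom=8−2·16/47=344/47; d'=(21−2·-116/47)/(344/47)=1219/344
row 4: denom=8−2·47/172=641/86; d'=(-6−2·1219/344)/(641/86)=-2251/1282
back: M4=-2251/1282
back: M3=1219/344−47/172·-2251/1282=2579/641
back: M2=-116/47−16/47·2579/641=-2460/641
back: M1=-1/2−1/8·-2460/641=-13/641
M: M0=0, M1=-13/641, M2=-2460/641, M3=2579/641, M4=-2251/1282, M5=0
seg 0: a=-4, c=M0/2=0, d=(M1−M0)/(6·3)=-13/11538, b=Δ0−h0·(2M0+M1)/6=6449/3846
seg 1: a=1, c=M1/2=-13/1282, d=(M2−M1)/(6·1)=-2447/3846, b=Δ1−h1·(2M1+M2)/6=3166/1923
seg 2: a=2, c=M2/2=-1230/641, d=(M3−M2)/(6·2)=5039/7692, b=Δ2−h2·(2M2+M3)/6=-1087/3846
seg 3: a=-1, c=M3/2=2579/1282, d=(M4−M3)/(6·2)=-7409/15384, b=Δ3−h3·(2M3+M4)/6=-373/3846
seg 4: a=3, c=M4/2=-2251/2564, d=(M5−M4)/(6·2)=2251/15384, b=Δ4−h4·(2M4+M5)/6=4174/1923
t_q=9/4 → seg 0, τ=9/4; S=-4+6449/3846·τ+0·τ²+-13/11538·τ³=-19693/82048

  seg 0: a=-4 b=6449/3846 c=0 d=-13/11538
  seg 1: a=1 b=3166/1923 c=-13/1282 d=-2447/3846
  seg 2: a=2 b=-1087/3846 c=-1230/641 d=5039/7692
  seg 3: a=-1 b=-373/3846 c=2579/1282 d=-7409/15384
  seg 4: a=3 b=4174/1923 c=-2251/2564 d=2251/15384
S(9/4) = -19693/82048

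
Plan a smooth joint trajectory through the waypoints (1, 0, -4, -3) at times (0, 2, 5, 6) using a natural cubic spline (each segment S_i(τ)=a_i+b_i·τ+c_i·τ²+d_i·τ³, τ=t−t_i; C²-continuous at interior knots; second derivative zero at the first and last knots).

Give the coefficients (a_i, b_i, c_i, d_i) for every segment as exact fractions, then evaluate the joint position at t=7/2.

Δ: Δ0=-1/2, Δ1=-4/3, Δ2=1
row 1: diag=10, rhs=-5; c'=3/10, d'=-1/2
row 2: denom=8−3·3/10=71/10; d'=(14−3·-1/2)/(71/10)=155/71
back: M2=155/71
back: M1=-1/2−3/10·155/71=-82/71
M: M0=0, M1=-82/71, M2=155/71, M3=0
seg 0: a=1, c=M0/2=0, d=(M1−M0)/(6·2)=-41/426, b=Δ0−h0·(2M0+M1)/6=-49/426
seg 1: a=0, c=M1/2=-41/71, d=(M2−M1)/(6·3)=79/426, b=Δ1−h1·(2M1+M2)/6=-541/426
seg 2: a=-4, c=M2/2=155/142, d=(M3−M2)/(6·1)=-155/426, b=Δ2−h2·(2M2+M3)/6=58/213
t_q=7/2 → seg 1, τ=3/2; S=0+-541/426·τ+-41/71·τ²+79/426·τ³=-2929/1136

  seg 0: a=1 b=-49/426 c=0 d=-41/426
  seg 1: a=0 b=-541/426 c=-41/71 d=79/426
  seg 2: a=-4 b=58/213 c=155/142 d=-155/426
S(7/2) = -2929/1136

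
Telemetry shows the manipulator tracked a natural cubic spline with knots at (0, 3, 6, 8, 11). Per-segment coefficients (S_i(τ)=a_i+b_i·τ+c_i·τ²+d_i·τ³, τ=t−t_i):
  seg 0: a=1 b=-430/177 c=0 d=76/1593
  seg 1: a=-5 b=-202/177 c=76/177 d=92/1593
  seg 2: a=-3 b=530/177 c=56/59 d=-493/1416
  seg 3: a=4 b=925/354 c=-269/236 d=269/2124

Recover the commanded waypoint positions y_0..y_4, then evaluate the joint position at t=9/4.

y_0 = S_0(0) = a_0 = 1
y_1 = S_1(0) = a_1 = -5
y_2 = S_2(0) = a_2 = -3
y_3 = S_3(0) = a_3 = 4
y_4 = S_3(3) = 5
t_q=9/4 is in segment 0 (τ=9/4); S_0(τ)=-3703/944

y_0=1 y_1=-5 y_2=-3 y_3=4 y_4=5
S(9/4) = -3703/944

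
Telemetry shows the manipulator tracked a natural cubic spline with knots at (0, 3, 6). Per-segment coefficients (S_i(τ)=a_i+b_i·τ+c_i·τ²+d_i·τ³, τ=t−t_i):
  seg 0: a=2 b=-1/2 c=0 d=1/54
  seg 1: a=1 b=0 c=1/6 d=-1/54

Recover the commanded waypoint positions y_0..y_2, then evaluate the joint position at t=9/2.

y_0=2 y_1=1 y_2=2
S(9/2) = 21/16

y_0 = S_0(0) = a_0 = 2
y_1 = S_1(0) = a_1 = 1
y_2 = S_1(3) = 2
t_q=9/2 is in segment 1 (τ=3/2); S_1(τ)=21/16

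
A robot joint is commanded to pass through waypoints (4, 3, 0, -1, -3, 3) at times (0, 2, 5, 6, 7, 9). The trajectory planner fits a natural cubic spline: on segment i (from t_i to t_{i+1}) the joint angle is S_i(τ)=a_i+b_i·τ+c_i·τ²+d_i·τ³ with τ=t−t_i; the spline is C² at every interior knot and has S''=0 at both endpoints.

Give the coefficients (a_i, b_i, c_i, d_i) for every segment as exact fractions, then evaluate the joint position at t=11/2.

  seg 0: a=4 b=-1085/3146 c=0 d=-61/1573
  seg 1: a=3 b=-2549/3146 c=-366/1573 d=41/726
  seg 2: a=0 b=-1072/1573 c=867/3146 d=-1869/3146
  seg 3: a=-1 b=-547/286 c=-2370/1573 d=4465/3146
  seg 4: a=-3 b=-1051/1573 c=8655/3146 d=-2885/6292
S(11/2) = -8711/25168

Δ: Δ0=-1/2, Δ1=-1, Δ2=-1, Δ3=-2, Δ4=3
row 1: diag=10, rhs=-3; c'=3/10, d'=-3/10
row 2: denom=8−3·3/10=71/10; d'=(0−3·-3/10)/(71/10)=9/71
row 3: denom=4−1·10/71=274/71; d'=(-6−1·9/71)/(274/71)=-435/274
row 4: denom=6−1·71/274=1573/274; d'=(30−1·-435/274)/(1573/274)=8655/1573
back: M4=8655/1573
back: M3=-435/274−71/274·8655/1573=-4740/1573
back: M2=9/71−10/71·-4740/1573=867/1573
back: M1=-3/10−3/10·867/1573=-732/1573
M: M0=0, M1=-732/1573, M2=867/1573, M3=-4740/1573, M4=8655/1573, M5=0
seg 0: a=4, c=M0/2=0, d=(M1−M0)/(6·2)=-61/1573, b=Δ0−h0·(2M0+M1)/6=-1085/3146
seg 1: a=3, c=M1/2=-366/1573, d=(M2−M1)/(6·3)=41/726, b=Δ1−h1·(2M1+M2)/6=-2549/3146
seg 2: a=0, c=M2/2=867/3146, d=(M3−M2)/(6·1)=-1869/3146, b=Δ2−h2·(2M2+M3)/6=-1072/1573
seg 3: a=-1, c=M3/2=-2370/1573, d=(M4−M3)/(6·1)=4465/3146, b=Δ3−h3·(2M3+M4)/6=-547/286
seg 4: a=-3, c=M4/2=8655/3146, d=(M5−M4)/(6·2)=-2885/6292, b=Δ4−h4·(2M4+M5)/6=-1051/1573
t_q=11/2 → seg 2, τ=1/2; S=0+-1072/1573·τ+867/3146·τ²+-1869/3146·τ³=-8711/25168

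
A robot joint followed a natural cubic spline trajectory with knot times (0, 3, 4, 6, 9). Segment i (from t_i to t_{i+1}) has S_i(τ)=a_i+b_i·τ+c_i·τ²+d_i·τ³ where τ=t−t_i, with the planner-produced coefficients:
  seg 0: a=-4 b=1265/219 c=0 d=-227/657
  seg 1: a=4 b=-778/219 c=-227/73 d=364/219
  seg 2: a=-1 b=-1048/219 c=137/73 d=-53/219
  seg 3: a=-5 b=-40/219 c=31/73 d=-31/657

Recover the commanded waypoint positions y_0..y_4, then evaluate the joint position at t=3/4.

y_0=-4 y_1=4 y_2=-1 y_3=-5 y_4=-3
S(3/4) = 871/4672

y_0 = S_0(0) = a_0 = -4
y_1 = S_1(0) = a_1 = 4
y_2 = S_2(0) = a_2 = -1
y_3 = S_3(0) = a_3 = -5
y_4 = S_3(3) = -3
t_q=3/4 is in segment 0 (τ=3/4); S_0(τ)=871/4672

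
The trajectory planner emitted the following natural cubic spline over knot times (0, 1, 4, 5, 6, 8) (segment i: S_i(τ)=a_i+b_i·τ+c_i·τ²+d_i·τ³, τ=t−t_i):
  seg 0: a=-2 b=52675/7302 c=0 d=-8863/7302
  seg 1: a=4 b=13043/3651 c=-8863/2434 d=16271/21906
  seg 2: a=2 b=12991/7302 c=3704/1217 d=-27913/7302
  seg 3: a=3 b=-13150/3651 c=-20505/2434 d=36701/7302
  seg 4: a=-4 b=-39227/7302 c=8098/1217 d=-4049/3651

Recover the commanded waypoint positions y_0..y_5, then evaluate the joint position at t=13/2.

y_0=-2 y_1=4 y_2=2 y_3=3 y_4=-4 y_5=3
S(13/2) = -50249/9736

y_0 = S_0(0) = a_0 = -2
y_1 = S_1(0) = a_1 = 4
y_2 = S_2(0) = a_2 = 2
y_3 = S_3(0) = a_3 = 3
y_4 = S_4(0) = a_4 = -4
y_5 = S_4(2) = 3
t_q=13/2 is in segment 4 (τ=1/2); S_4(τ)=-50249/9736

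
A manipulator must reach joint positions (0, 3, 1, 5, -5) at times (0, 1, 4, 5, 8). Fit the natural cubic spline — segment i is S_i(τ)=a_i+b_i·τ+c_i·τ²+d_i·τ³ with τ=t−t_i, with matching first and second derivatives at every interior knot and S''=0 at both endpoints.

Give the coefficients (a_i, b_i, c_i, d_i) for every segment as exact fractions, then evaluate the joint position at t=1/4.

  seg 0: a=0 b=1661/432 c=0 d=-365/432
  seg 1: a=3 b=283/216 c=-365/144 d=2431/3888
  seg 2: a=1 b=1289/432 c=167/54 d=-299/144
  seg 3: a=5 b=635/216 c=-1355/432 d=1355/3888
S(1/4) = 8737/9216

Δ: Δ0=3, Δ1=-2/3, Δ2=4, Δ3=-10/3
row 1: diag=8, rhs=-22; c'=3/8, d'=-11/4
row 2: denom=8−3·3/8=55/8; d'=(28−3·-11/4)/(55/8)=58/11
row 3: denom=8−1·8/55=432/55; d'=(-44−1·58/11)/(432/55)=-1355/216
back: M3=-1355/216
back: M2=58/11−8/55·-1355/216=167/27
back: M1=-11/4−3/8·167/27=-365/72
M: M0=0, M1=-365/72, M2=167/27, M3=-1355/216, M4=0
seg 0: a=0, c=M0/2=0, d=(M1−M0)/(6·1)=-365/432, b=Δ0−h0·(2M0+M1)/6=1661/432
seg 1: a=3, c=M1/2=-365/144, d=(M2−M1)/(6·3)=2431/3888, b=Δ1−h1·(2M1+M2)/6=283/216
seg 2: a=1, c=M2/2=167/54, d=(M3−M2)/(6·1)=-299/144, b=Δ2−h2·(2M2+M3)/6=1289/432
seg 3: a=5, c=M3/2=-1355/432, d=(M4−M3)/(6·3)=1355/3888, b=Δ3−h3·(2M3+M4)/6=635/216
t_q=1/4 → seg 0, τ=1/4; S=0+1661/432·τ+0·τ²+-365/432·τ³=8737/9216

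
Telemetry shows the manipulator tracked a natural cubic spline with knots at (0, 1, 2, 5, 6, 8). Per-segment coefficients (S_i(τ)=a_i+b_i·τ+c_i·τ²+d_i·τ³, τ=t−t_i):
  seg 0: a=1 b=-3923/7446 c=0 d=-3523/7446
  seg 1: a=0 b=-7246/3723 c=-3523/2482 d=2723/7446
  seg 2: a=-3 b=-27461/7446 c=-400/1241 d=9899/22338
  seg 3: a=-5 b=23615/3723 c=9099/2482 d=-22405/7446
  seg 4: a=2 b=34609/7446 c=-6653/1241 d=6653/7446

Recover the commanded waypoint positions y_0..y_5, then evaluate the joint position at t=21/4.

y_0=1 y_1=0 y_2=-3 y_3=-5 y_4=2 y_5=-3
S(21/4) = -513419/158848

y_0 = S_0(0) = a_0 = 1
y_1 = S_1(0) = a_1 = 0
y_2 = S_2(0) = a_2 = -3
y_3 = S_3(0) = a_3 = -5
y_4 = S_4(0) = a_4 = 2
y_5 = S_4(2) = -3
t_q=21/4 is in segment 3 (τ=1/4); S_3(τ)=-513419/158848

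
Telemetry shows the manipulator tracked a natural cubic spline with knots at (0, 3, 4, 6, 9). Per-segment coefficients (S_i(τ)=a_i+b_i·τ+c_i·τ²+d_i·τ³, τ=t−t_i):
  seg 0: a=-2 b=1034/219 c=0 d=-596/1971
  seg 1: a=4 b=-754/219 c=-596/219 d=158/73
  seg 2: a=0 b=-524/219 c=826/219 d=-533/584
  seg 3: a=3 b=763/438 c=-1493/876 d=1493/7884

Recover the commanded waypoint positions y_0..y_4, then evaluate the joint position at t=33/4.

y_0=-2 y_1=4 y_2=0 y_3=3 y_4=-2
S(33/4) = 8379/18688

y_0 = S_0(0) = a_0 = -2
y_1 = S_1(0) = a_1 = 4
y_2 = S_2(0) = a_2 = 0
y_3 = S_3(0) = a_3 = 3
y_4 = S_3(3) = -2
t_q=33/4 is in segment 3 (τ=9/4); S_3(τ)=8379/18688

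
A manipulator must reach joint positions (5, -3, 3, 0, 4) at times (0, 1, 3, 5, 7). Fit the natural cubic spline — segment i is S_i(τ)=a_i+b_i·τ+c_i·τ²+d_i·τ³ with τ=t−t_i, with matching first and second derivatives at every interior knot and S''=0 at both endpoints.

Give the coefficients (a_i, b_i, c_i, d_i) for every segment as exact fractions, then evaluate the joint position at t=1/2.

Δ: Δ0=-8, Δ1=3, Δ2=-3/2, Δ3=2
row 1: diag=6, rhs=66; c'=1/3, d'=11
row 2: denom=8−2·1/3=22/3; d'=(-27−2·11)/(22/3)=-147/22
row 3: denom=8−2·3/11=82/11; d'=(21−2·-147/22)/(82/11)=189/41
back: M3=189/41
back: M2=-147/22−3/11·189/41=-651/82
back: M1=11−1/3·-651/82=1119/82
M: M0=0, M1=1119/82, M2=-651/82, M3=189/41, M4=0
seg 0: a=5, c=M0/2=0, d=(M1−M0)/(6·1)=373/164, b=Δ0−h0·(2M0+M1)/6=-1685/164
seg 1: a=-3, c=M1/2=1119/164, d=(M2−M1)/(6·2)=-295/164, b=Δ1−h1·(2M1+M2)/6=-283/82
seg 2: a=3, c=M2/2=-651/164, d=(M3−M2)/(6·2)=343/328, b=Δ2−h2·(2M2+M3)/6=185/82
seg 3: a=0, c=M3/2=189/82, d=(M4−M3)/(6·2)=-63/164, b=Δ3−h3·(2M3+M4)/6=-44/41
t_q=1/2 → seg 0, τ=1/2; S=5+-1685/164·τ+0·τ²+373/164·τ³=193/1312

  seg 0: a=5 b=-1685/164 c=0 d=373/164
  seg 1: a=-3 b=-283/82 c=1119/164 d=-295/164
  seg 2: a=3 b=185/82 c=-651/164 d=343/328
  seg 3: a=0 b=-44/41 c=189/82 d=-63/164
S(1/2) = 193/1312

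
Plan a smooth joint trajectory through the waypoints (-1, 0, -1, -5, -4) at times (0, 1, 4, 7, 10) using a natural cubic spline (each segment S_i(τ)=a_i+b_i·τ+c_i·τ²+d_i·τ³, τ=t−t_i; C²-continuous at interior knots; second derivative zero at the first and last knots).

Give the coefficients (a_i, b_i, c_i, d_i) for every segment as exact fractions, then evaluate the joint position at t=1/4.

  seg 0: a=-1 b=367/324 c=0 d=-43/324
  seg 1: a=0 b=119/162 c=-43/108 d=41/2916
  seg 2: a=-1 b=-413/324 c=-22/81 d=245/2916
  seg 3: a=-5 b=-103/162 c=157/324 d=-157/2916
S(1/4) = -4969/6912

Δ: Δ0=1, Δ1=-1/3, Δ2=-4/3, Δ3=1/3
row 1: diag=8, rhs=-8; c'=3/8, d'=-1
row 2: denom=12−3·3/8=87/8; d'=(-6−3·-1)/(87/8)=-8/29
row 3: denom=12−3·8/29=324/29; d'=(10−3·-8/29)/(324/29)=157/162
back: M3=157/162
back: M2=-8/29−8/29·157/162=-44/81
back: M1=-1−3/8·-44/81=-43/54
M: M0=0, M1=-43/54, M2=-44/81, M3=157/162, M4=0
seg 0: a=-1, c=M0/2=0, d=(M1−M0)/(6·1)=-43/324, b=Δ0−h0·(2M0+M1)/6=367/324
seg 1: a=0, c=M1/2=-43/108, d=(M2−M1)/(6·3)=41/2916, b=Δ1−h1·(2M1+M2)/6=119/162
seg 2: a=-1, c=M2/2=-22/81, d=(M3−M2)/(6·3)=245/2916, b=Δ2−h2·(2M2+M3)/6=-413/324
seg 3: a=-5, c=M3/2=157/324, d=(M4−M3)/(6·3)=-157/2916, b=Δ3−h3·(2M3+M4)/6=-103/162
t_q=1/4 → seg 0, τ=1/4; S=-1+367/324·τ+0·τ²+-43/324·τ³=-4969/6912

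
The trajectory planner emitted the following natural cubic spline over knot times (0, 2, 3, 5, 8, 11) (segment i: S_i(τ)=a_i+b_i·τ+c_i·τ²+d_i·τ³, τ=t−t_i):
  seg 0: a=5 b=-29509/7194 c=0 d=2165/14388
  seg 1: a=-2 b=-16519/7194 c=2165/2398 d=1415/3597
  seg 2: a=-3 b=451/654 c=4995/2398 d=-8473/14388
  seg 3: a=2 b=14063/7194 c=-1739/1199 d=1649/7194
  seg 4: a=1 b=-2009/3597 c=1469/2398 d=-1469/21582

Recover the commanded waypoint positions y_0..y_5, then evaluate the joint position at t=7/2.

y_0 = S_0(0) = a_0 = 5
y_1 = S_1(0) = a_1 = -2
y_2 = S_2(0) = a_2 = -3
y_3 = S_3(0) = a_3 = 2
y_4 = S_4(0) = a_4 = 1
y_5 = S_4(3) = 3
t_q=7/2 is in segment 2 (τ=1/2); S_2(τ)=-84719/38368

y_0=5 y_1=-2 y_2=-3 y_3=2 y_4=1 y_5=3
S(7/2) = -84719/38368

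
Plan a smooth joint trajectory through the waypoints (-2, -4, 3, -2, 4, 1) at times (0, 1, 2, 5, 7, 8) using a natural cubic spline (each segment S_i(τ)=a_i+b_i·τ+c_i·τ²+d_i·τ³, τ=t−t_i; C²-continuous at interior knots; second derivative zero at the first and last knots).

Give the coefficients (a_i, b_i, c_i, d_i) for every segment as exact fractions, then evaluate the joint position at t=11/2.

Δ: Δ0=-2, Δ1=7, Δ2=-5/3, Δ3=3, Δ4=-3
row 1: diag=4, rhs=54; c'=1/4, d'=27/2
row 2: denom=8−1·1/4=31/4; d'=(-52−1·27/2)/(31/4)=-262/31
row 3: denom=10−3·12/31=274/31; d'=(28−3·-262/31)/(274/31)=827/137
row 4: denom=6−2·31/137=760/137; d'=(-36−2·827/137)/(760/137)=-3293/380
back: M4=-3293/380
back: M3=827/137−31/137·-3293/380=3039/380
back: M2=-262/31−12/31·3039/380=-1097/95
back: M1=27/2−1/4·-1097/95=6227/380
M: M0=0, M1=6227/380, M2=-1097/95, M3=3039/380, M4=-3293/380, M5=0
seg 0: a=-2, c=M0/2=0, d=(M1−M0)/(6·1)=6227/2280, b=Δ0−h0·(2M0+M1)/6=-10787/2280
seg 1: a=-4, c=M1/2=6227/760, d=(M2−M1)/(6·1)=-2123/456, b=Δ1−h1·(2M1+M2)/6=3947/1140
seg 2: a=3, c=M2/2=-1097/190, d=(M3−M2)/(6·3)=7427/6840, b=Δ2−h2·(2M2+M3)/6=13411/2280
seg 3: a=-2, c=M3/2=3039/760, d=(M4−M3)/(6·2)=-1583/1140, b=Δ3−h3·(2M3+M4)/6=127/228
seg 4: a=4, c=M4/2=-3293/760, d=(M5−M4)/(6·1)=3293/2280, b=Δ4−h4·(2M4+M5)/6=-127/1140
t_q=11/2 → seg 3, τ=1/2; S=-2+127/228·τ+3039/760·τ²+-1583/1140·τ³=-1361/1520

  seg 0: a=-2 b=-10787/2280 c=0 d=6227/2280
  seg 1: a=-4 b=3947/1140 c=6227/760 d=-2123/456
  seg 2: a=3 b=13411/2280 c=-1097/190 d=7427/6840
  seg 3: a=-2 b=127/228 c=3039/760 d=-1583/1140
  seg 4: a=4 b=-127/1140 c=-3293/760 d=3293/2280
S(11/2) = -1361/1520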